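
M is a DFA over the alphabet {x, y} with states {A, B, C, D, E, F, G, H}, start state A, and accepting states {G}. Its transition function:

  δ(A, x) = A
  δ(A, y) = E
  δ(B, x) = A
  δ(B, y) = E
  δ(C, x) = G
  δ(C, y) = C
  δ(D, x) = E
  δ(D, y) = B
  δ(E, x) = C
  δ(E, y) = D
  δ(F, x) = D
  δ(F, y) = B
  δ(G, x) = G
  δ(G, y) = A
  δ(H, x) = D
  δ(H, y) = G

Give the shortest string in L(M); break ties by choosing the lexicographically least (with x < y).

yxx

A breadth-first search from A reaches an accepting state first via the path A → E → C → G on input yxx.
No string of length < 3 is accepted (BFS exhausts all shorter strings without reaching an accepting state), and yxx is the lexicographically least accepting string of length 3.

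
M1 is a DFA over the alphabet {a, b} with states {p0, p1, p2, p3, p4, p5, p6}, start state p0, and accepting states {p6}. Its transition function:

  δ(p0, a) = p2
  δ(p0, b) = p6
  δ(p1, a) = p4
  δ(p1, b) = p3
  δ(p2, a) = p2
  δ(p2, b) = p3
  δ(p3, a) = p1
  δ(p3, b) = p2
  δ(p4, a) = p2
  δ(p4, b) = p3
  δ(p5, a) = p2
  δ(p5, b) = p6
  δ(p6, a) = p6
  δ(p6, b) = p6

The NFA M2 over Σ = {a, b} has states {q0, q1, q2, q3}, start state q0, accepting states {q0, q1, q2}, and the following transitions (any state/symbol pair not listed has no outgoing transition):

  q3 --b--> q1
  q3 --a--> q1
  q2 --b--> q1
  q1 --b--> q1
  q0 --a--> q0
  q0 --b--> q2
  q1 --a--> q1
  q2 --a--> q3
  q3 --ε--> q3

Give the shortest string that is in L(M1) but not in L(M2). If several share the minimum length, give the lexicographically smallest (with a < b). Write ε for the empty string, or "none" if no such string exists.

ba

The string ba is accepted by M1 but not by M2.
No shorter string lies in the difference, and ba is the lexicographically first length-2 string in L(M1) \ L(M2).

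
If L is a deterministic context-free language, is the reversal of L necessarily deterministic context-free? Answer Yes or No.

No

L = {c bⁿaⁿ : n≥0} ∪ {d b²ⁿaⁿ : n≥0} is a DCFL: the first symbol tells a deterministic PDA whether to pop one or two b's per a. Its reversal Lᴿ = {aⁿbⁿ c : n≥0} ∪ {aⁿb²ⁿ d : n≥0} is not. DCFLs are closed under right quotient by regular languages, and Lᴿ/{c, d} = {aⁿbⁿ : n≥0} ∪ {aⁿb²ⁿ : n≥0} — the standard context-free language accepted by no deterministic PDA (intuitively the machine would have to commit to a b-to-a ratio before the distinguishing marker arrives; formally, a DPDA for it would have a single run on aⁿb²ⁿ, accepting after the prefix aⁿbⁿ and accepting again after n more b's; an ordinary PDA that simulates it on a's and b's and, at any moment when it is accepting, may switch to reading only a fresh letter e while feeding each e to the simulation as a b, would accept aⁱbʲeᵏ (k≥1) exactly when both aⁱbʲ and aⁱbʲ⁺ᵏ are in the language, i.e. its language intersected with the regular set a*b*e⁺ would be exactly {aⁿbⁿeⁿ : n≥1} — impossible, since context-free languages are closed under intersection with regular sets and {aⁿbⁿeⁿ} is not context-free). So Lᴿ cannot be a DCFL.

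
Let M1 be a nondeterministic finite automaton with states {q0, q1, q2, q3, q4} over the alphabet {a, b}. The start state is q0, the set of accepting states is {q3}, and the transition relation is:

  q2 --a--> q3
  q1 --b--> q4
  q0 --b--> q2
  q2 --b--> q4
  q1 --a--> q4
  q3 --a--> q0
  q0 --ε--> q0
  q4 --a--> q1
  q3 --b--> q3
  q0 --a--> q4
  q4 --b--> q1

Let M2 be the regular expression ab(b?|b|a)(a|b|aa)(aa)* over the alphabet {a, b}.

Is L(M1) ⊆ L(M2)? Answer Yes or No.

No

The string ba is in L(M1) but not in L(M2).
So L(M1) ⊄ L(M2).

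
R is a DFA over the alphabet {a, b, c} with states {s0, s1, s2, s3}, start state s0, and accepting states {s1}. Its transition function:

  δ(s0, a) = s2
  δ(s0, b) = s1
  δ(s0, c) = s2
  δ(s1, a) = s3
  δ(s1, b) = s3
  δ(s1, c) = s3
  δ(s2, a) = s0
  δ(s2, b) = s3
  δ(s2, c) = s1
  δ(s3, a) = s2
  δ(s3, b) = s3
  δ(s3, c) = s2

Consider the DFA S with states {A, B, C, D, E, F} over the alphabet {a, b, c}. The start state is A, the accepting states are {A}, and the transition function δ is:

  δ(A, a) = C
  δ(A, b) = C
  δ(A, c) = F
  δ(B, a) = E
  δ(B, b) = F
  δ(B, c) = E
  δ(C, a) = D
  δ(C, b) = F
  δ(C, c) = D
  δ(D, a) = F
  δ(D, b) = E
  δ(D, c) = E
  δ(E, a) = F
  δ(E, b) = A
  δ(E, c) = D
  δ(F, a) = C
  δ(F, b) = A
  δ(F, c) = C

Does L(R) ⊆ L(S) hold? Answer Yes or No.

No

The string b is in L(R) but not in L(S).
So L(R) ⊄ L(S).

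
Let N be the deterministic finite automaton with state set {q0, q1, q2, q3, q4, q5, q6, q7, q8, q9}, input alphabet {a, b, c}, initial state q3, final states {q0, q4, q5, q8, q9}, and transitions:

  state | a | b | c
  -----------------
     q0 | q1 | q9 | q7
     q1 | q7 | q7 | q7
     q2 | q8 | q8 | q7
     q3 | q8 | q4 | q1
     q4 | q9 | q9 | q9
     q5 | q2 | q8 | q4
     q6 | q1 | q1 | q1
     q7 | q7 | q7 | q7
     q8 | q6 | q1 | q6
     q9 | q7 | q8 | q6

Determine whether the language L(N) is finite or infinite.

finite

The useful states (reachable from q3 and able to reach an accepting state) are {q3, q4, q8, q9}.
Restricted to these states the transition graph has no cycle, so every accepting path has bounded length and L is finite.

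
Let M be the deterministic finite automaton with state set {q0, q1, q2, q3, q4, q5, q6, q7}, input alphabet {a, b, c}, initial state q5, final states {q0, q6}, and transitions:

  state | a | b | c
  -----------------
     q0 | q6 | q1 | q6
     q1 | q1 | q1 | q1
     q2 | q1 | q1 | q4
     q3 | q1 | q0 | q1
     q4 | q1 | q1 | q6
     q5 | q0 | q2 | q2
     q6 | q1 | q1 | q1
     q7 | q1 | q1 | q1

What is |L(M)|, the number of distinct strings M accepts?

The useful subgraph on states {q0, q2, q4, q5, q6} is acyclic, so L(M) is finite; the longest accepting path visits 4 useful states, giving maximum string length 3.
Counting accepting paths from q5 by length: 1 of length 1, 2 of length 2, 2 of length 3. Total 5.

5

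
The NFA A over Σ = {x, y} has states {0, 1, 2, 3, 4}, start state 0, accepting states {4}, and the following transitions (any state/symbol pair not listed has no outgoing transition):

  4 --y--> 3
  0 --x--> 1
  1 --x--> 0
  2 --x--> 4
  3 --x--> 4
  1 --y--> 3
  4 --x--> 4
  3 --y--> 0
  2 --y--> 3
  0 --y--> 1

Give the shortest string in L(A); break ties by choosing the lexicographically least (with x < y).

A breadth-first search from 0 reaches an accepting state first via the path 0 → 1 → 3 → 4 on input xyx.
No string of length < 3 is accepted (BFS exhausts all shorter strings without reaching an accepting state), and xyx is the lexicographically least accepting string of length 3.

xyx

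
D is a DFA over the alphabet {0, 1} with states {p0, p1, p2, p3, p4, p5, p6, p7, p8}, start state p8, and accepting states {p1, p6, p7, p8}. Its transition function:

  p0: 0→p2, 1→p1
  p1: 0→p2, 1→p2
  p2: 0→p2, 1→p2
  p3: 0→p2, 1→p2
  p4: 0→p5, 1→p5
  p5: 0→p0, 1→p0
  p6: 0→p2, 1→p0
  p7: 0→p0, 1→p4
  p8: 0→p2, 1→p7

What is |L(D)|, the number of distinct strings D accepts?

The useful subgraph on states {p0, p1, p4, p5, p7, p8} is acyclic, so L(D) is finite; the longest accepting path visits 6 useful states, giving maximum string length 5.
Counting accepting paths from p8 by length: 1 of length 0, 1 of length 1, 1 of length 3, 4 of length 5. Total 7.

7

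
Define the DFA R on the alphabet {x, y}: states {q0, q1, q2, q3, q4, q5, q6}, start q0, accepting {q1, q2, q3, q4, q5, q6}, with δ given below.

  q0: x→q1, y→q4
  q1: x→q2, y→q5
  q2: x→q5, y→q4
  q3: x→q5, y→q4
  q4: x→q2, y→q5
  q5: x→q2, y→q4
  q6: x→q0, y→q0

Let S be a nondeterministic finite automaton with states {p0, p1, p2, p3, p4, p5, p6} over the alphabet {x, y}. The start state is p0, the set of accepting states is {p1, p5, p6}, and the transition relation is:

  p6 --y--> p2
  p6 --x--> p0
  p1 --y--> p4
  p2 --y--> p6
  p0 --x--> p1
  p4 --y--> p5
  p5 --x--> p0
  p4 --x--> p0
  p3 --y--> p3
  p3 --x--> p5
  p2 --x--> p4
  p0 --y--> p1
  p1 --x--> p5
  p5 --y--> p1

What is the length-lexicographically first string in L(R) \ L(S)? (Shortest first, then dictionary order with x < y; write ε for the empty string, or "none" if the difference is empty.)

The string xy is accepted by R but not by S.
No shorter string lies in the difference, and xy is the lexicographically first length-2 string in L(R) \ L(S).

xy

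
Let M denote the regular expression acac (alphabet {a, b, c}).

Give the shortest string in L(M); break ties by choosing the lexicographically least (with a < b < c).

acac

By inspection of the expression, no string of length less than 4 matches, and acac is the lexicographically first match of length 4.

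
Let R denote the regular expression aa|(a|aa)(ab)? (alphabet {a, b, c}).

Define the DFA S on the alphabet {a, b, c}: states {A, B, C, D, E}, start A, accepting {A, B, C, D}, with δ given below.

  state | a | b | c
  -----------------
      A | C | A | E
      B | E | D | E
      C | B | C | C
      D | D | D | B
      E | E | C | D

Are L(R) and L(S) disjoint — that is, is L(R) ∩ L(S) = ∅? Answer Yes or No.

The string a is accepted by both R and S.
Hence L(R) ∩ L(S) ≠ ∅.

No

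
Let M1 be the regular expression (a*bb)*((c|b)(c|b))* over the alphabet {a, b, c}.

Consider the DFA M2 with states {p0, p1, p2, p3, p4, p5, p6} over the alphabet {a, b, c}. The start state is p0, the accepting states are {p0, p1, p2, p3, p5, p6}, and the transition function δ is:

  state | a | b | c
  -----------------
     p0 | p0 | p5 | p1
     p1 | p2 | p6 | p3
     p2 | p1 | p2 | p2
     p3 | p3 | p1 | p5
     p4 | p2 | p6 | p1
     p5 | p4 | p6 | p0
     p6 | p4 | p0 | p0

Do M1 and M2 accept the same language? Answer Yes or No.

The string a is accepted by M2 but rejected by M1.
So L(M1) ≠ L(M2).

No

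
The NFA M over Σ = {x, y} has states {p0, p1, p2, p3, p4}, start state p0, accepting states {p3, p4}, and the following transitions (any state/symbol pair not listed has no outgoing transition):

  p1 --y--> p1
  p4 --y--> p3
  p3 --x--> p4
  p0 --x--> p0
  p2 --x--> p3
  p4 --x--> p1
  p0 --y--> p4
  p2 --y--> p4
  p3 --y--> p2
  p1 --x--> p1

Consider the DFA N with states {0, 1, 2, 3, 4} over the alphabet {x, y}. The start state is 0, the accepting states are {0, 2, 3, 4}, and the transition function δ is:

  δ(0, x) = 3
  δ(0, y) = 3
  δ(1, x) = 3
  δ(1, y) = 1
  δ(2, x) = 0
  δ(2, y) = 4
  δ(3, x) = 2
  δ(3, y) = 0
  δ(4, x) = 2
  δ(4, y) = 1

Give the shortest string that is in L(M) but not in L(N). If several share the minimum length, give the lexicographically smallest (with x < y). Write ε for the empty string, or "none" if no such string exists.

xxyy

The string xxyy is accepted by M but not by N.
No shorter string lies in the difference, and xxyy is the lexicographically first length-4 string in L(M) \ L(N).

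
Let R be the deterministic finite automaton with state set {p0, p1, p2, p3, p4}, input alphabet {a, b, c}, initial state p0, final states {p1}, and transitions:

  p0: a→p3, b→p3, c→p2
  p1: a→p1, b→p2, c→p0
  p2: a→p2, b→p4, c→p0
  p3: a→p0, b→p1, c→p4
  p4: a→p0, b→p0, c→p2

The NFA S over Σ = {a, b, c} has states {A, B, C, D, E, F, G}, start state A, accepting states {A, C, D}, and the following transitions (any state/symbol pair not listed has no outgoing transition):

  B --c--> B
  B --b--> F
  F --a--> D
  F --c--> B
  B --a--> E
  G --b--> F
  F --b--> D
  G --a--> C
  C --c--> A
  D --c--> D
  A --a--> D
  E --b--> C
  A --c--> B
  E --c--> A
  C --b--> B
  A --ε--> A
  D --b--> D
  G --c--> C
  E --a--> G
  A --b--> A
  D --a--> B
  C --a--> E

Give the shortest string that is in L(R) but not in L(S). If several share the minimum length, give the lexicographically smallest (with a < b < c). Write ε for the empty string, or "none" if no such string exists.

aba

The string aba is accepted by R but not by S.
No shorter string lies in the difference, and aba is the lexicographically first length-3 string in L(R) \ L(S).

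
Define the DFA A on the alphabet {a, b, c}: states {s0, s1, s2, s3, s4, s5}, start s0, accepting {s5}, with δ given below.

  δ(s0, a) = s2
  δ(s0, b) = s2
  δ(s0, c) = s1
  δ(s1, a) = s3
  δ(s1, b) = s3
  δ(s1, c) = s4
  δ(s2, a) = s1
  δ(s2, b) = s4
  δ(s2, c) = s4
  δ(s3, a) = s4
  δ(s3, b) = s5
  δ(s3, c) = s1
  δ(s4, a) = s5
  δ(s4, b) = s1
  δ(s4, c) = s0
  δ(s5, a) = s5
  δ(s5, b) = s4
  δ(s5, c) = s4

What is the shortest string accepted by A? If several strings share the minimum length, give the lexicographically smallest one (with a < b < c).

aba

A breadth-first search from s0 reaches an accepting state first via the path s0 → s2 → s4 → s5 on input aba.
No string of length < 3 is accepted (BFS exhausts all shorter strings without reaching an accepting state), and aba is the lexicographically least accepting string of length 3.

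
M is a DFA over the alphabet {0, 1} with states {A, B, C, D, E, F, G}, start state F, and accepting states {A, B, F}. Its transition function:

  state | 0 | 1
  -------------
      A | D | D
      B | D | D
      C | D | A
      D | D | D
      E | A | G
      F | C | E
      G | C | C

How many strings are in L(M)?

5

The useful subgraph on states {A, C, E, F, G} is acyclic, so L(M) is finite; the longest accepting path visits 5 useful states, giving maximum string length 4.
Counting accepting paths from F by length: 1 of length 0, 2 of length 2, 2 of length 4. Total 5.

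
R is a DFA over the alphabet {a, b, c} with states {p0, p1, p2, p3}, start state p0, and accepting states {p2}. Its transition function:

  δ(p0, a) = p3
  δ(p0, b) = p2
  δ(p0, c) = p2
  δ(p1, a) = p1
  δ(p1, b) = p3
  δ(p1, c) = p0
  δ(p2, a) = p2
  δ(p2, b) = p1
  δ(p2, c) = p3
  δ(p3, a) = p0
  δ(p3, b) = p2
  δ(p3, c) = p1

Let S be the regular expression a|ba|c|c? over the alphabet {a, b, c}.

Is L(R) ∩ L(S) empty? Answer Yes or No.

The string c is accepted by both R and S.
Hence L(R) ∩ L(S) ≠ ∅.

No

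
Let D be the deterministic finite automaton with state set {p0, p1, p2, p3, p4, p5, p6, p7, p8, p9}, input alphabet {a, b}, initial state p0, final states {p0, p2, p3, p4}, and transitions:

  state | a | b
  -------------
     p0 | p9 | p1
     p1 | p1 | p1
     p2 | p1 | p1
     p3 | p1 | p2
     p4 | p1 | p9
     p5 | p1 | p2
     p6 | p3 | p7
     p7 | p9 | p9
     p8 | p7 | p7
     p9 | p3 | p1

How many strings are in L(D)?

The useful subgraph on states {p0, p2, p3, p9} is acyclic, so L(D) is finite; the longest accepting path visits 4 useful states, giving maximum string length 3.
Counting accepting paths from p0 by length: 1 of length 0, 1 of length 2, 1 of length 3. Total 3.

3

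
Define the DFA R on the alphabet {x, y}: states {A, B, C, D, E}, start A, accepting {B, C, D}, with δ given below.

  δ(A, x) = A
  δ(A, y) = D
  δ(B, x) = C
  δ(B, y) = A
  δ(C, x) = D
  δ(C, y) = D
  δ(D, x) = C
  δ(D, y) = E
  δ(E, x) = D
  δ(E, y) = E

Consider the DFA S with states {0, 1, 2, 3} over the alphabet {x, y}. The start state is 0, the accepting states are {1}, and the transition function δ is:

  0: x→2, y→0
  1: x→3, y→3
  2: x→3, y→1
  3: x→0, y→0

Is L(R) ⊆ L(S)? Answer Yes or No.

The string y is in L(R) but not in L(S).
So L(R) ⊄ L(S).

No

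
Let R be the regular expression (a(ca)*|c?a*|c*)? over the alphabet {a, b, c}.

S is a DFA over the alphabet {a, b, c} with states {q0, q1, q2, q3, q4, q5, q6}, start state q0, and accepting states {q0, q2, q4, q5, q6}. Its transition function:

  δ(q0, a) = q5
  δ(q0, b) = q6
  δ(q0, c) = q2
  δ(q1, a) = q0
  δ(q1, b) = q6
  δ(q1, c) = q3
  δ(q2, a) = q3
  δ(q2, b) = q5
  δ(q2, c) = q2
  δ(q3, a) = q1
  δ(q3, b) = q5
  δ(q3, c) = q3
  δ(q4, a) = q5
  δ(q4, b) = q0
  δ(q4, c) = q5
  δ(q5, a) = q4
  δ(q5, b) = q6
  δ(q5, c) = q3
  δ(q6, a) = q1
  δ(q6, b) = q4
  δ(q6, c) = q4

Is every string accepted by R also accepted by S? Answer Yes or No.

The string ca is in L(R) but not in L(S).
So L(R) ⊄ L(S).

No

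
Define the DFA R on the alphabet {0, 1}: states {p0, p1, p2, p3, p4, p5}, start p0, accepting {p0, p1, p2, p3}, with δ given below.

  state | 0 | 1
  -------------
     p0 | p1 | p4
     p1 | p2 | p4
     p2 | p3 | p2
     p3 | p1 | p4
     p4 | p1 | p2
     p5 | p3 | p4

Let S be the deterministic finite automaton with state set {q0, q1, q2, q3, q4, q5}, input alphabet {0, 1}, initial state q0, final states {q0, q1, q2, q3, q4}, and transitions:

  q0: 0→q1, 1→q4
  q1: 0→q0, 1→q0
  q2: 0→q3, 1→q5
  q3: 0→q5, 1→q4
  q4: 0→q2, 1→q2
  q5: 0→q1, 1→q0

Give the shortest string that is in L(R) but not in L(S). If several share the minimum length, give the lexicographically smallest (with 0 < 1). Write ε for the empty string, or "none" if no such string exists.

111

The string 111 is accepted by R but not by S.
No shorter string lies in the difference, and 111 is the lexicographically first length-3 string in L(R) \ L(S).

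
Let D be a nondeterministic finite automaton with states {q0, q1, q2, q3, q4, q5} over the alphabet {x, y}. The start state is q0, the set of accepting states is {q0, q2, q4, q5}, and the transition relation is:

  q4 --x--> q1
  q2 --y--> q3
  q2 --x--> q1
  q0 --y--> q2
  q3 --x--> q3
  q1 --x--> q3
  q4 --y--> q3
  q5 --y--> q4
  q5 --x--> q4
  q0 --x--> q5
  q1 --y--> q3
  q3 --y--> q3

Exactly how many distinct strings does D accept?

The useful subgraph on states {q0, q2, q4, q5} is acyclic, so L(D) is finite; the longest accepting path visits 3 useful states, giving maximum string length 2.
Counting accepting paths from q0 by length: 1 of length 0, 2 of length 1, 2 of length 2. Total 5.

5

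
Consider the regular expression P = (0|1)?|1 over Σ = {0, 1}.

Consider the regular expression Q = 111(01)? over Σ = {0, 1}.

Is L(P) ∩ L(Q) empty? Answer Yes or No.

Yes

Converting the expression P to a DFA (subset construction, then merging equivalent states) gives the minimal DFA with states {p0, p1, p2}, start state p0, accepting states {p0, p1} and transitions p0: 0→p1, 1→p1; p1: 0→p2, 1→p2; p2: 0→p2, 1→p2.
Converting the expression Q to a DFA (subset construction, then merging equivalent states) gives the minimal DFA with states {q0, q1, q2, q3, q4, q5, q6}, start state q0, accepting states {q4, q6} and transitions q0: 0→q1, 1→q2; q1: 0→q1, 1→q1; q2: 0→q1, 1→q3; q3: 0→q1, 1→q4; q4: 0→q5, 1→q1; q5: 0→q1, 1→q6; q6: 0→q1, 1→q1.
Exploring the product automaton P × Q from the start pair (p0, q0), following both machines on each input symbol, reaches 8 state pairs: (p0, q0), (p1, q1), (p1, q2), (p2, q1), (p2, q3), (p2, q4), (p2, q5), (p2, q6).
P accepts in {p0, p1} and Q accepts in {q4, q6}; no reachable pair has both components accepting, so no string drives both machines to acceptance simultaneously and L(P) ∩ L(Q) = ∅.
So no string is accepted by both, and the intersection is empty.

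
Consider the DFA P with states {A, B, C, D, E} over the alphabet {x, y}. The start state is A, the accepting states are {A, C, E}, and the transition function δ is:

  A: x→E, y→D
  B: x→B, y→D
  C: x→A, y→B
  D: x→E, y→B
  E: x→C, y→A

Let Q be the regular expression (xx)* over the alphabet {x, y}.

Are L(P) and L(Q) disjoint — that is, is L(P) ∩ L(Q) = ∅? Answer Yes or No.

No

The empty string ε is accepted by both P and Q.
Hence L(P) ∩ L(Q) ≠ ∅.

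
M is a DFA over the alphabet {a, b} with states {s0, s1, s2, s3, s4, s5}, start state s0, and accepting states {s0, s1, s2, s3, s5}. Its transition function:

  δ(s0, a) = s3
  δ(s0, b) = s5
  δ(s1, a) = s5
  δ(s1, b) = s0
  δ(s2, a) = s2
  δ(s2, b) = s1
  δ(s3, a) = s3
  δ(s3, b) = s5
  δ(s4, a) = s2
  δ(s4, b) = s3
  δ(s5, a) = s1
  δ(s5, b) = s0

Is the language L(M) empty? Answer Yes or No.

No

The empty string ε is accepted: the run s0 ends in the accepting state s0.
Since at least one string is accepted, L(M) is not empty.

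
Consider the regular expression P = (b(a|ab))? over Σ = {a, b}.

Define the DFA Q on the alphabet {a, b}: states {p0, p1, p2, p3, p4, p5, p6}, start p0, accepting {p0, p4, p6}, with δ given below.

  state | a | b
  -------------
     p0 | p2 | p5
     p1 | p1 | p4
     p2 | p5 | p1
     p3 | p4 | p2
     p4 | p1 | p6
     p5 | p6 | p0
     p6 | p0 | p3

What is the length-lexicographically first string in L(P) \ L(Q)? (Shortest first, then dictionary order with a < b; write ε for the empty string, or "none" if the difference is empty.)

bab

The string bab is accepted by P but not by Q.
No shorter string lies in the difference, and bab is the lexicographically first length-3 string in L(P) \ L(Q).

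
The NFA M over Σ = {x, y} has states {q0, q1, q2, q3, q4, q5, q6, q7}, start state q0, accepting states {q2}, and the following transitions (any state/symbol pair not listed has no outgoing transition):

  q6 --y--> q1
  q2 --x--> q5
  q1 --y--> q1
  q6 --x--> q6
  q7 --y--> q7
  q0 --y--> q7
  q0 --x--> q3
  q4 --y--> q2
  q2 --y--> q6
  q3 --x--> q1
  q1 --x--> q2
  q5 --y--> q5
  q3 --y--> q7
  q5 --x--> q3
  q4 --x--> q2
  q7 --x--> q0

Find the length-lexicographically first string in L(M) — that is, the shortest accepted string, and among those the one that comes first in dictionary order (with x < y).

xxx

A breadth-first search from q0 reaches an accepting state first via the path q0 → q3 → q1 → q2 on input xxx.
No string of length < 3 is accepted (BFS exhausts all shorter strings without reaching an accepting state), and xxx is the lexicographically least accepting string of length 3.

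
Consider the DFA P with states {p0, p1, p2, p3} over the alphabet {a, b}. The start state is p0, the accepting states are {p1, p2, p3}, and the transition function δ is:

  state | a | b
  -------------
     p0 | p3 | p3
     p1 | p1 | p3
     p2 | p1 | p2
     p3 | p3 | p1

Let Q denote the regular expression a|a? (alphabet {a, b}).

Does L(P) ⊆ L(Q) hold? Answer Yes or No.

The string b is in L(P) but not in L(Q).
So L(P) ⊄ L(Q).

No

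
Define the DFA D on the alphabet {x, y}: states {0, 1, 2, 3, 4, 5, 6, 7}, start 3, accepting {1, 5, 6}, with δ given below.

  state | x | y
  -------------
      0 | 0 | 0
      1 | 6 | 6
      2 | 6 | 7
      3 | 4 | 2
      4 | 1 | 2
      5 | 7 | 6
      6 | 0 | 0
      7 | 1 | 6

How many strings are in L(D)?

13

The useful subgraph on states {1, 2, 3, 4, 6, 7} is acyclic, so L(D) is finite; the longest accepting path visits 6 useful states, giving maximum string length 5.
Counting accepting paths from 3 by length: 2 of length 2, 5 of length 3, 4 of length 4, 2 of length 5. Total 13.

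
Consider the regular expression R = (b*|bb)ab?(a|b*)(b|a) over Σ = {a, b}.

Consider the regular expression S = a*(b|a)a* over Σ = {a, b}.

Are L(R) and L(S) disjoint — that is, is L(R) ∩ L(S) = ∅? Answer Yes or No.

No

The string aa is accepted by both R and S.
Hence L(R) ∩ L(S) ≠ ∅.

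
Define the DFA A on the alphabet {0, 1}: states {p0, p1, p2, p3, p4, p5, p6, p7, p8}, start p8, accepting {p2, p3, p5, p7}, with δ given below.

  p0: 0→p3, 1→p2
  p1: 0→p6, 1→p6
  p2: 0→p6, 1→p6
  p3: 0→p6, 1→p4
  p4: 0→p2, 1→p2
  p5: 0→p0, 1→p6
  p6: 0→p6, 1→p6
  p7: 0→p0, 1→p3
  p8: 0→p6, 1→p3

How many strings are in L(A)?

The useful subgraph on states {p2, p3, p4, p8} is acyclic, so L(A) is finite; the longest accepting path visits 4 useful states, giving maximum string length 3.
Counting accepting paths from p8 by length: 1 of length 1, 2 of length 3. Total 3.

3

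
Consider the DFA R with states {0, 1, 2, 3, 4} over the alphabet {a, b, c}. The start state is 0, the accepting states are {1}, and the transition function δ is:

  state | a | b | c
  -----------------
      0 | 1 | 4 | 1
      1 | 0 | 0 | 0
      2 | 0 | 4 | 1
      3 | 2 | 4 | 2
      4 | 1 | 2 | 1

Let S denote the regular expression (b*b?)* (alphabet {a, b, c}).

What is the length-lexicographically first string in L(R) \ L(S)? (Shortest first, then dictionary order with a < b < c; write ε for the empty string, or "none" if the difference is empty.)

a

The string a is accepted by R but not by S.
No shorter string lies in the difference, and a is the lexicographically first length-1 string in L(R) \ L(S).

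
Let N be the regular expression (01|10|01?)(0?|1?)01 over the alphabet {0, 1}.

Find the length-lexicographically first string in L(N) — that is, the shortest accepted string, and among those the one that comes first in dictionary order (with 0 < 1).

By inspection of the expression, no string of length less than 3 matches, and 001 is the lexicographically first match of length 3.

001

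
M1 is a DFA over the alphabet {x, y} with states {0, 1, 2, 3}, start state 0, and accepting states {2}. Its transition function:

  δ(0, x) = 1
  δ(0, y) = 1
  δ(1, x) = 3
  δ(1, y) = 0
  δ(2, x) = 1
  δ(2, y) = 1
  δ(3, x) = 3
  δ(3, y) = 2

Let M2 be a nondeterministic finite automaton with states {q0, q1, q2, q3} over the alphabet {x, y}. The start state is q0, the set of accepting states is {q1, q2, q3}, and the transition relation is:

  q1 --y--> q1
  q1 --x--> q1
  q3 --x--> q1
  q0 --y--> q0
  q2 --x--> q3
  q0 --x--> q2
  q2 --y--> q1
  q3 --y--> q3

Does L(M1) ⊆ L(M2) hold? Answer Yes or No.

Exploring the product automaton M1 × M2 from the start pair (0, q0), following both machines on each input symbol, reaches 12 state pairs: (0, q0), (1, q2), (1, q0), (3, q3), (0, q1), (3, q2), (3, q1), (2, q3), (1, q1), (2, q1), (1, q3), (0, q3).
M1 accepts in {2} and M2 accepts in {q1, q2, q3}. The reachable pairs whose M1-component is accepting are (2, q3), (2, q1); in each of them the M2-component is accepting too, so the product for L(M1) \ L(M2) (M1-component accepting, M2-component rejecting) has no reachable accepting pair and the difference is empty.
Hence every string in L(M1) is also in L(M2).

Yes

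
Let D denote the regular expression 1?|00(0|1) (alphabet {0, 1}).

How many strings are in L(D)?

4

The expression has no Kleene star, so L(D) is finite. Expanding the alternatives gives {ε, 1, 000, 001}.
That is 1 of length 0, 1 of length 1, 2 of length 3: 4 strings in all.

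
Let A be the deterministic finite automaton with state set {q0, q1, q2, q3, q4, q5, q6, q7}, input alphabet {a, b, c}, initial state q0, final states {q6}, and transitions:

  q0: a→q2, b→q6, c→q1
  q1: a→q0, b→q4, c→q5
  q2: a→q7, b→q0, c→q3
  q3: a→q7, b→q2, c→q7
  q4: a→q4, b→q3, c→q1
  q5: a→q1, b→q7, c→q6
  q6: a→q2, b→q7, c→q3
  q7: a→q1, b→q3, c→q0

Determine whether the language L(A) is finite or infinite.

State q0 is reachable from the start and can reach an accepting state, and it lies on the cycle q0 → q1 → q0.
Traversing that cycle any number of times yields accepted strings of unbounded length, so the language is infinite.

infinite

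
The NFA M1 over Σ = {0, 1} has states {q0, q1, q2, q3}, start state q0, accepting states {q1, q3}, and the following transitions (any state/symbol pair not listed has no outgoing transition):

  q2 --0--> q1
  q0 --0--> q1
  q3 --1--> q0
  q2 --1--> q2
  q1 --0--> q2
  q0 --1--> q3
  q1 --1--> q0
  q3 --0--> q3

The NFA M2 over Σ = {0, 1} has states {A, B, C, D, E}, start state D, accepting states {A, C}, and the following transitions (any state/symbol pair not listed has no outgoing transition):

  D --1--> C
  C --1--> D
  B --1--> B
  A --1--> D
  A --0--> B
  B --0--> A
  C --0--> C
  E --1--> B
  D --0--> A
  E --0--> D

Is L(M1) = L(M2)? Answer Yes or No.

Yes

Exploring the product automaton M1 × M2 from the start pair (q0, D), following both machines on each input symbol, reaches 4 state pairs: (q0, D), (q1, A), (q3, C), (q2, B).
M1 accepts in {q1, q3} and M2 accepts in {A, C}. In every reachable pair the two components are either both accepting — (q1, A), (q3, C) — or both non-accepting, so no string is accepted by exactly one of the machines: L(M1) \ L(M2) and L(M2) \ L(M1) are both empty.
Hence every string is accepted by M1 iff it is accepted by M2, and the two languages coincide.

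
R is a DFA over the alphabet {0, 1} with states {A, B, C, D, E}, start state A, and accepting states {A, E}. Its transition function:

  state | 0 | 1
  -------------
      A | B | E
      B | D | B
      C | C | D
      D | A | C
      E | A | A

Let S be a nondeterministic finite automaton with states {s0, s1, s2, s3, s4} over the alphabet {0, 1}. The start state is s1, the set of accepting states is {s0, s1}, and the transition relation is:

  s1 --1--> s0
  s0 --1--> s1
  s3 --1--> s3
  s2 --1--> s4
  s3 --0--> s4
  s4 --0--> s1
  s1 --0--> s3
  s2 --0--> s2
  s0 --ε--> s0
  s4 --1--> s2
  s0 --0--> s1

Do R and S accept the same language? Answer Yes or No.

Exploring the product automaton R × S from the start pair (A, s1), following both machines on each input symbol, reaches 5 state pairs: (A, s1), (B, s3), (E, s0), (D, s4), (C, s2).
R accepts in {A, E} and S accepts in {s0, s1}. In every reachable pair the two components are either both accepting — (A, s1), (E, s0) — or both non-accepting, so no string is accepted by exactly one of the machines: L(R) \ L(S) and L(S) \ L(R) are both empty.
Hence every string is accepted by R iff it is accepted by S, and the two languages coincide.

Yes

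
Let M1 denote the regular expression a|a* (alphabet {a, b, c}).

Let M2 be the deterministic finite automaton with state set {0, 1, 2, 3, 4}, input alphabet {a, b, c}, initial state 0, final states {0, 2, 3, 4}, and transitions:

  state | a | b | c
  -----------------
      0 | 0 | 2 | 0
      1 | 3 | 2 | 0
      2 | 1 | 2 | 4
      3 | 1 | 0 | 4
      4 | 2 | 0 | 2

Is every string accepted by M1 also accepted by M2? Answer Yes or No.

Yes

Converting the expression M1 to a DFA (subset construction, then merging equivalent states) gives the minimal DFA with states {r0, r1}, start state r0, accepting states {r0} and transitions r0: a→r0, b→r1, c→r1; r1: a→r1, b→r1, c→r1.
Exploring the product automaton M1 × M2 from the start pair (r0, 0), following both machines on each input symbol, reaches 6 state pairs: (r0, 0), (r1, 2), (r1, 0), (r1, 1), (r1, 4), (r1, 3).
M1 accepts in {r0} and M2 accepts in {0, 2, 3, 4}. The reachable pairs whose M1-component is accepting are (r0, 0); in each of them the M2-component is accepting too, so the product for L(M1) \ L(M2) (M1-component accepting, M2-component rejecting) has no reachable accepting pair and the difference is empty.
Hence every string in L(M1) is also in L(M2).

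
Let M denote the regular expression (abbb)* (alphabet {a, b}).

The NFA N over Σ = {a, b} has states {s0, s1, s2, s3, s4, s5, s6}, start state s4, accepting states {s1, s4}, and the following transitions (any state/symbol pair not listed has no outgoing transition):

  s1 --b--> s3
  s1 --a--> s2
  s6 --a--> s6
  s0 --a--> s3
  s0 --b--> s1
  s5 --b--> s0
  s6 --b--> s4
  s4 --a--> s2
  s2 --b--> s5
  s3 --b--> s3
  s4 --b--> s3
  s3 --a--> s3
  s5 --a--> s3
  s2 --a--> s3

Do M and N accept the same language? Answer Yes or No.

Yes

Converting the expression M to a DFA (subset construction, then merging equivalent states) gives the minimal DFA with states {m0, m1, m2, m3, m4}, start state m0, accepting states {m0} and transitions m0: a→m1, b→m2; m1: a→m2, b→m3; m2: a→m2, b→m2; m3: a→m2, b→m4; m4: a→m2, b→m0.
Exploring the product automaton M × N from the start pair (m0, s4), following both machines on each input symbol, reaches 6 state pairs: (m0, s4), (m1, s2), (m2, s3), (m3, s5), (m4, s0), (m0, s1).
M accepts in {m0} and N accepts in {s1, s4}. In every reachable pair the two components are either both accepting — (m0, s4), (m0, s1) — or both non-accepting, so no string is accepted by exactly one of the machines: L(M) \ L(N) and L(N) \ L(M) are both empty.
Hence every string is accepted by M iff it is accepted by N, and the two languages coincide.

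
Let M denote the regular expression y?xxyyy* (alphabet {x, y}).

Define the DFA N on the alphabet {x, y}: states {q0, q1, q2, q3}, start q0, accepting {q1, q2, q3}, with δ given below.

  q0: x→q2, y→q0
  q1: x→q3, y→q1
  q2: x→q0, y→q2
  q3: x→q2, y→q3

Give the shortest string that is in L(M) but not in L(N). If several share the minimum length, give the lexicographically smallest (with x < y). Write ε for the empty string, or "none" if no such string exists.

xxyy

The string xxyy is accepted by M but not by N.
No shorter string lies in the difference, and xxyy is the lexicographically first length-4 string in L(M) \ L(N).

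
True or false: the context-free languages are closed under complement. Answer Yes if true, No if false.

CFLs are closed under union, so if they were also closed under complement they would be closed under intersection by De Morgan (L₁ ∩ L₂ is the complement of the union of the complements). But {aⁿbⁿcᵐ} ∩ {aᵐbⁿcⁿ} = {aⁿbⁿcⁿ} is not context-free although both operands are.

No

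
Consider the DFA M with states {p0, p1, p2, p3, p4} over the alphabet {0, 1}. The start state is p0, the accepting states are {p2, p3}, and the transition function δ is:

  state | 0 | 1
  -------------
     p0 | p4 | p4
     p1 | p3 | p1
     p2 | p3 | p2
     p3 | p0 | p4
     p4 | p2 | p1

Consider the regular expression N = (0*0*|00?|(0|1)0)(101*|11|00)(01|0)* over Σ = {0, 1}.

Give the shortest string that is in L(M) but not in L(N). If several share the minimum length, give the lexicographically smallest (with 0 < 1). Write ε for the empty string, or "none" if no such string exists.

001

The string 001 is accepted by M but not by N.
No shorter string lies in the difference, and 001 is the lexicographically first length-3 string in L(M) \ L(N).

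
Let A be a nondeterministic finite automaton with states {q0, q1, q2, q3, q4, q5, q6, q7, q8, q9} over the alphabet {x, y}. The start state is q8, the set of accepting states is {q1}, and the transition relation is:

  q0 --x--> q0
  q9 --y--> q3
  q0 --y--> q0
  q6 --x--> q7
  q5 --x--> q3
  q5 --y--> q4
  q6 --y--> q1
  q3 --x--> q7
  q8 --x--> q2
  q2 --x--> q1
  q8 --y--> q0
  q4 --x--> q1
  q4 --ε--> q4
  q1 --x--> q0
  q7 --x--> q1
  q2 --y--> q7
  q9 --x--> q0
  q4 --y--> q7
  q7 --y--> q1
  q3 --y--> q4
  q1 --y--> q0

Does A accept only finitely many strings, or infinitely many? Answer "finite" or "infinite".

The useful states (reachable from q8 and able to reach an accepting state) are {q1, q2, q7, q8}.
Restricted to these states the transition graph has no cycle, so every accepting path has bounded length and L is finite.

finite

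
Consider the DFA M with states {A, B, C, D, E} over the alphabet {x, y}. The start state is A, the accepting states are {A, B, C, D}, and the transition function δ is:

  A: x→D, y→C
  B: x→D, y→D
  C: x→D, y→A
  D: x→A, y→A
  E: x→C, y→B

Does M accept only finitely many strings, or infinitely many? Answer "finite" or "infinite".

State A is reachable from the start and can reach an accepting state, and it lies on the cycle A → C → A.
Traversing that cycle any number of times yields accepted strings of unbounded length, so the language is infinite.

infinite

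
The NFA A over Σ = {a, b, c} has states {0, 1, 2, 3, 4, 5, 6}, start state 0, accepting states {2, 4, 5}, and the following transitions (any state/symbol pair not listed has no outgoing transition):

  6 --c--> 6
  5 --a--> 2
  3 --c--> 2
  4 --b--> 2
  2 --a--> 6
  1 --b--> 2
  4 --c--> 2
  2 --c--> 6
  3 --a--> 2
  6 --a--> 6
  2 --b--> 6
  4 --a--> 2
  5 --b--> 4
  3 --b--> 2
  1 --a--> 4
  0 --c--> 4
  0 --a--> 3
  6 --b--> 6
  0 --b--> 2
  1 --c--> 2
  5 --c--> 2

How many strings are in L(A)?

8

The useful subgraph on states {0, 2, 3, 4} is acyclic, so L(A) is finite; the longest accepting path visits 3 useful states, giving maximum string length 2.
Counting accepting paths from 0 by length: 2 of length 1, 6 of length 2. Total 8.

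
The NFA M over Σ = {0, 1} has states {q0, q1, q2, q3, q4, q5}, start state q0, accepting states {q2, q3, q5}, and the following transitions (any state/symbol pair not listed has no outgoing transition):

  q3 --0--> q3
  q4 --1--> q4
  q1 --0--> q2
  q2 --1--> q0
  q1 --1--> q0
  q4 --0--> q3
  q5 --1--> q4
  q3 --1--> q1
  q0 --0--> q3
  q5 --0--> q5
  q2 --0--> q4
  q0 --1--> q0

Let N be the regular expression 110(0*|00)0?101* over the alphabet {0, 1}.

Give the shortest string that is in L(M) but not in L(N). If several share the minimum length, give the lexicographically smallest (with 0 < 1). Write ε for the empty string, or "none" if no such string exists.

0

The string 0 is accepted by M but not by N.
No shorter string lies in the difference, and 0 is the lexicographically first length-1 string in L(M) \ L(N).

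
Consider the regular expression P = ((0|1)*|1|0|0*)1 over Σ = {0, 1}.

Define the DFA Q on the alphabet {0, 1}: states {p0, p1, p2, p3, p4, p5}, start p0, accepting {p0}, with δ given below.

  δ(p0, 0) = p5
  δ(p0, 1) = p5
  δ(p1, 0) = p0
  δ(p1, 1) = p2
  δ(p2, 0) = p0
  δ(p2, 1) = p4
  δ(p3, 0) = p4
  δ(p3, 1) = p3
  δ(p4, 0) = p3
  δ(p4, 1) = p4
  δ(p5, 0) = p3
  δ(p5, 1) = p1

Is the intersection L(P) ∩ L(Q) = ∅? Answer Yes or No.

Yes

Converting the expression P to a DFA (subset construction, then merging equivalent states) gives the minimal DFA with states {r0, r1}, start state r0, accepting states {r1} and transitions r0: 0→r0, 1→r1; r1: 0→r0, 1→r1.
Exploring the product automaton P × Q from the start pair (r0, p0), following both machines on each input symbol, reaches 9 state pairs: (r0, p0), (r0, p5), (r1, p5), (r0, p3), (r1, p1), (r0, p4), (r1, p3), (r1, p2), (r1, p4).
P accepts in {r1} and Q accepts in {p0}; no reachable pair has both components accepting, so no string drives both machines to acceptance simultaneously and L(P) ∩ L(Q) = ∅.
So no string is accepted by both, and the intersection is empty.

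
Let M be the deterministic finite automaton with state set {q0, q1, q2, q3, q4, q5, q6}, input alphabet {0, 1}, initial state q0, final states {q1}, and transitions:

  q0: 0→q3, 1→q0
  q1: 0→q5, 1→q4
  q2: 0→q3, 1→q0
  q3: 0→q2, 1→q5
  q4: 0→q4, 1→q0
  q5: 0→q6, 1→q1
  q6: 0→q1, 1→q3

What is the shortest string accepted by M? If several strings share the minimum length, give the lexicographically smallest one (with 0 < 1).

A breadth-first search from q0 reaches an accepting state first via the path q0 → q3 → q5 → q1 on input 011.
No string of length < 3 is accepted (BFS exhausts all shorter strings without reaching an accepting state), and 011 is the lexicographically least accepting string of length 3.

011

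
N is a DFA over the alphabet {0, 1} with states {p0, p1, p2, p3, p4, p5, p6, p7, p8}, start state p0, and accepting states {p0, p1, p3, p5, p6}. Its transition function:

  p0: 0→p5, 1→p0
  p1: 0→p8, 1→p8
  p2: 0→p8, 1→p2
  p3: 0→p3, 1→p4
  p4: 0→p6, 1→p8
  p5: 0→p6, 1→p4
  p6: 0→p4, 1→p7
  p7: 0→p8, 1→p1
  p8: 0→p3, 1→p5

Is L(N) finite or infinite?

State p0 is reachable from the start and can reach an accepting state, and it lies on the cycle p0 → p0.
Traversing that cycle any number of times yields accepted strings of unbounded length, so the language is infinite.

infinite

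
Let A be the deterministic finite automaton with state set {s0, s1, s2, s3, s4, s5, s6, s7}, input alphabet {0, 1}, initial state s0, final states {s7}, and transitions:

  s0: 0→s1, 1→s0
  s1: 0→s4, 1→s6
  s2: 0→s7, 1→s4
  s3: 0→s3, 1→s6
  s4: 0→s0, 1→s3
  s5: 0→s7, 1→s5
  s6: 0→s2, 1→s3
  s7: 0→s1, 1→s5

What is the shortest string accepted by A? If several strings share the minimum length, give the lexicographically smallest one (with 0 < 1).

0100

A breadth-first search from s0 reaches an accepting state first via the path s0 → s1 → s6 → s2 → s7 on input 0100.
No string of length < 4 is accepted (BFS exhausts all shorter strings without reaching an accepting state), and 0100 is the lexicographically least accepting string of length 4.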